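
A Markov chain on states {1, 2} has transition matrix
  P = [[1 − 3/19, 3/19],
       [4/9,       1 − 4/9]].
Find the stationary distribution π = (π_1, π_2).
π_1 = 76/103, π_2 = 27/103

Solve πP = π with π_1 + π_2 = 1. From πP = π: π_1 · (1 − 3/19) + π_2 · 4/9 = π_1 ⇒ π_2 · 4/9 = π_1 · 3/19 ⇒ π_2/π_1 = (3/19)/(4/9) = 27/76. Together with π_1 + π_2 = 1:
  π_1 = (4/9)/(3/19 + 4/9) = (4/9)/(103/171) = 76/103,
  π_2 = (3/19)/(3/19 + 4/9) = (3/19)/(103/171) = 27/103.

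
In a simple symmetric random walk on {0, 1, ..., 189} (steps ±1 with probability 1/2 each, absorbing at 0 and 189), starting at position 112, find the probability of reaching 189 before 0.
P(hit 189 before 0) = 112/189 = 16/27

Let u_k = P(hit 189 before 0 | start at k). Then u_0 = 0, u_189 = 1, and u_k = u_{k-1}/2 + u_{k+1}/2 for 1 ≤ k ≤ 188. This harmonic recurrence is solved by u_k = k/189, giving u_112 = 112/189 = 16/27.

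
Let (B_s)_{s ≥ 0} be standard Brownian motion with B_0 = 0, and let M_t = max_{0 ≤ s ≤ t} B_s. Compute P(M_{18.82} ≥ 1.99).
P(M_{18.82} ≥ 1.99) = 2·P(B_{18.82} ≥ 1.99) = 2(1 − Φ(1.99/√18.82)) ≈ 0.6464

By the reflection principle for Brownian motion, P(M_t ≥ a) = 2 · P(B_t ≥ a) for a ≥ 0. Since B_t ~ N(0, t), P(B_t ≥ 1.99) = 1 − Φ(1.99/√t) = 1 − Φ(1.99/√18.82) = 1 − Φ(0.4587). So
  P(M_{18.82} ≥ 1.99) = 2(1 − Φ(0.4587)) ≈ 0.6464.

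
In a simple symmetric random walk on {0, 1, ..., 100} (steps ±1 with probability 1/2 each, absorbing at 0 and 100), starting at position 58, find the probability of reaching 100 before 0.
P(hit 100 before 0) = 58/100 = 29/50

Let u_k = P(hit 100 before 0 | start at k). Then u_0 = 0, u_100 = 1, and u_k = u_{k-1}/2 + u_{k+1}/2 for 1 ≤ k ≤ 99. This harmonic recurrence is solved by u_k = k/100, giving u_58 = 58/100 = 29/50.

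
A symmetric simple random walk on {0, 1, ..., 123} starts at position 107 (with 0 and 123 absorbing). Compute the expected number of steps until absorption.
E[τ | X_0 = 107] = 1712

Let v_k = E[τ | X_0 = k]. Boundary: v_0 = v_123 = 0. Recurrence: v_k = 1 + (v_{k-1} + v_{k+1})/2 for 1 ≤ k ≤ 122. The particular solution to v_k − (v_{k-1} + v_{k+1})/2 = 1 is v_k = −k^2. Adding homogeneous solution A + B k and matching boundaries gives v_k = k (123 − k). Substituting k = 107: v_107 = 107 · 16 = 1712.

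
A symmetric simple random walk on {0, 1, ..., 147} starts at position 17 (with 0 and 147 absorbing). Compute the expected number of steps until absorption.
E[τ | X_0 = 17] = 2210

Let v_k = E[τ | X_0 = k]. Boundary: v_0 = v_147 = 0. Recurrence: v_k = 1 + (v_{k-1} + v_{k+1})/2 for 1 ≤ k ≤ 146. The particular solution to v_k − (v_{k-1} + v_{k+1})/2 = 1 is v_k = −k^2. Adding homogeneous solution A + B k and matching boundaries gives v_k = k (147 − k). Substituting k = 17: v_17 = 17 · 130 = 2210.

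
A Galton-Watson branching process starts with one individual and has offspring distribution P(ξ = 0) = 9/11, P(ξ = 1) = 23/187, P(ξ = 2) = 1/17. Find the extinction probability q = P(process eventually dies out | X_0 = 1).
q = 1

Mean offspring μ = 0·9/11 + 1·23/187 + 2·1/17 = 45/187 ≤ 1. For μ ≤ 1 with offspring not concentrated at 1, the Galton-Watson process goes extinct almost surely, so q = 1.
(Algebraic check: The pgf is f(s) = 9/11 + 23/187·s + 1/17·s². The extinction probability q is the smallest fixed point of f in [0, 1]. Setting s = f(s):
  1/17·s² + (23/187 − 1)·s + 9/11 = 0
  1/17·s² − (9/11 + 1/17)·s + 9/11 = 0
which factors as (s − 1)·(1/17·s − 9/11) = 0, giving roots s = 1 and s = (9/11)/(1/17) = 153/11. Since 153/11 ≥ 1, the smallest root in [0, 1] is s = 1.)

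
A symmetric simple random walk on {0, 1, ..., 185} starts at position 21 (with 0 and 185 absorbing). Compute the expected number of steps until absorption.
E[τ | X_0 = 21] = 3444

Let v_k = E[τ | X_0 = k]. Boundary: v_0 = v_185 = 0. Recurrence: v_k = 1 + (v_{k-1} + v_{k+1})/2 for 1 ≤ k ≤ 184. The particular solution to v_k − (v_{k-1} + v_{k+1})/2 = 1 is v_k = −k^2. Adding homogeneous solution A + B k and matching boundaries gives v_k = k (185 − k). Substituting k = 21: v_21 = 21 · 164 = 3444.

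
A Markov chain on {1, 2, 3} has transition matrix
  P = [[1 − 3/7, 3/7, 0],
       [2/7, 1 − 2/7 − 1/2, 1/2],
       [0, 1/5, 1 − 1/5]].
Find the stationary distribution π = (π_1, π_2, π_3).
π = (4/25, 6/25, 3/5)

This is a birth-death chain on three states, which satisfies detailed balance: π_1 · P_{12} = π_2 · P_{21} and π_2 · P_{23} = π_3 · P_{32}.
From π_1 · 3/7 = π_2 · 2/7: π_2/π_1 = (3/7)/(2/7) = 3/2.
From π_2 · 1/2 = π_3 · 1/5: π_3/π_2 = (1/2)/(1/5) = 5/2.
Take π_1 proportional to 1; then unnormalized π = (1, 3/2, 15/4). Normalize by dividing by the sum 25/4:
  π = (4/25, 6/25, 3/5).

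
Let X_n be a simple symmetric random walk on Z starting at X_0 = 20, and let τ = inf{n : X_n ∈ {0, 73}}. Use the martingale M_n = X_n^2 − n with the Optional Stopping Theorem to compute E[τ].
E[τ] = 1060

M_n = X_n^2 − n is a martingale (since E[X_{n+1}^2 | F_n] = X_n^2 + 1). By OST (τ has finite mean in a bounded region), E[M_τ] = E[M_0] = X_0^2 − 0 = 20^2 = 400. Also E[M_τ] = E[X_τ^2] − E[τ]. The walk exits at 0 or 73, with P(hit 73 first) = 20/73, so E[X_τ^2] = 73^2 · 20/73 + 0 = 1460. Thus E[τ] = E[X_τ^2] − E[M_τ] = 1460 − 400 = 1060 = 20(73 − 20) = 1060.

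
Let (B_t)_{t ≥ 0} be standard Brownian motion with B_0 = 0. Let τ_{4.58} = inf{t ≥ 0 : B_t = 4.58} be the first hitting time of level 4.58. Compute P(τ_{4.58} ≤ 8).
P(τ_{4.58} ≤ 8) = 2(1 − Φ(4.58/√8)) = 2(1 − Φ(1.6193)) ≈ 0.1054

By the reflection principle for standard BM, P(τ_b ≤ t) = 2 · P(B_t ≥ b). Since B_t ~ N(0, t), P(B_t ≥ 4.58) = 1 − Φ(4.58/√t) = 1 − Φ(4.58/√8) = 1 − Φ(1.6193) ≈ 0.05269. Doubling: P(τ_{4.58} ≤ 8) ≈ 2 · 0.05269 = 0.10538 ≈ 0.1054.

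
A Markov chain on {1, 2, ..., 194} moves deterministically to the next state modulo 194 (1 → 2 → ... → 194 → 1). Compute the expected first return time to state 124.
E[T_124 | X_0 = 124] = 194

The chain cycles deterministically, so starting at state 124 it returns in exactly 194 steps. Equivalently, the stationary distribution is uniform π_j = 1/194 for every state j, so by Kac's formula E[T_124] = 1/π_124 = 194.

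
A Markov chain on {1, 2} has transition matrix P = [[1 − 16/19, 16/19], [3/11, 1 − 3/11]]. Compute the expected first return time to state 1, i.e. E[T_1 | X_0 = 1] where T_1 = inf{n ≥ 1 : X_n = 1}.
E[T_1 | X_0 = 1] = 1/π_1 = 233/57

For an irreducible recurrent Markov chain with stationary distribution π, E[T_i | X_0 = i] = 1/π_i (Kac's formula). Here π_1 = (3/11)/(16/19 + 3/11) = (3/11)/(233/209) = 57/233, so E[T_1 | X_0 = 1] = 1/π_1 = (16/19 + 3/11)/(3/11) = (233/209)/(3/11) = 233/57.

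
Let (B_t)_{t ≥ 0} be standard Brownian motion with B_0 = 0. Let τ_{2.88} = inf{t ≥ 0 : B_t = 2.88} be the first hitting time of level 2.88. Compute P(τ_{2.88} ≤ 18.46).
P(τ_{2.88} ≤ 18.46) = 2(1 − Φ(2.88/√18.46)) = 2(1 − Φ(0.6703)) ≈ 0.5027

By the reflection principle for standard BM, P(τ_b ≤ t) = 2 · P(B_t ≥ b). Since B_t ~ N(0, t), P(B_t ≥ 2.88) = 1 − Φ(2.88/√t) = 1 − Φ(2.88/√18.46) = 1 − Φ(0.6703) ≈ 0.25133. Doubling: P(τ_{2.88} ≤ 18.46) ≈ 2 · 0.25133 = 0.50266 ≈ 0.5027.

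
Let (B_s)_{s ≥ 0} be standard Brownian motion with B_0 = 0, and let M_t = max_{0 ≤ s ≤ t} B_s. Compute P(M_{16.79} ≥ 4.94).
P(M_{16.79} ≥ 4.94) = 2·P(B_{16.79} ≥ 4.94) = 2(1 − Φ(4.94/√16.79)) ≈ 0.2280

By the reflection principle for Brownian motion, P(M_t ≥ a) = 2 · P(B_t ≥ a) for a ≥ 0. Since B_t ~ N(0, t), P(B_t ≥ 4.94) = 1 − Φ(4.94/√t) = 1 − Φ(4.94/√16.79) = 1 − Φ(1.2056). So
  P(M_{16.79} ≥ 4.94) = 2(1 − Φ(1.2056)) ≈ 0.2280.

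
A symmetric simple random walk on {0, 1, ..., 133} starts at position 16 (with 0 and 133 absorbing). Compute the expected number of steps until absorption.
E[τ | X_0 = 16] = 1872

Let v_k = E[τ | X_0 = k]. Boundary: v_0 = v_133 = 0. Recurrence: v_k = 1 + (v_{k-1} + v_{k+1})/2 for 1 ≤ k ≤ 132. The particular solution to v_k − (v_{k-1} + v_{k+1})/2 = 1 is v_k = −k^2. Adding homogeneous solution A + B k and matching boundaries gives v_k = k (133 − k). Substituting k = 16: v_16 = 16 · 117 = 1872.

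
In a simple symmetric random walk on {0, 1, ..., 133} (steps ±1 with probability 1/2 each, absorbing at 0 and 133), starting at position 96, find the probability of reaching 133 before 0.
P(hit 133 before 0) = 96/133

Let u_k = P(hit 133 before 0 | start at k). Then u_0 = 0, u_133 = 1, and u_k = u_{k-1}/2 + u_{k+1}/2 for 1 ≤ k ≤ 132. This harmonic recurrence is solved by u_k = k/133, giving u_96 = 96/133.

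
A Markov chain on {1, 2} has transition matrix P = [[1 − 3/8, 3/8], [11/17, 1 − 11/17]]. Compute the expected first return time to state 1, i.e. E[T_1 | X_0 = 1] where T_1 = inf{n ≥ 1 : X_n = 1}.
E[T_1 | X_0 = 1] = 1/π_1 = 139/88

For an irreducible recurrent Markov chain with stationary distribution π, E[T_i | X_0 = i] = 1/π_i (Kac's formula). Here π_1 = (11/17)/(3/8 + 11/17) = (11/17)/(139/136) = 88/139, so E[T_1 | X_0 = 1] = 1/π_1 = (3/8 + 11/17)/(11/17) = (139/136)/(11/17) = 139/88.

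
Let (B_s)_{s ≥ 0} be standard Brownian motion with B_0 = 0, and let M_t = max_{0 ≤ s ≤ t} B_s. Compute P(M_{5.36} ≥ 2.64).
P(M_{5.36} ≥ 2.64) = 2·P(B_{5.36} ≥ 2.64) = 2(1 − Φ(2.64/√5.36)) ≈ 0.2542

By the reflection principle for Brownian motion, P(M_t ≥ a) = 2 · P(B_t ≥ a) for a ≥ 0. Since B_t ~ N(0, t), P(B_t ≥ 2.64) = 1 − Φ(2.64/√t) = 1 − Φ(2.64/√5.36) = 1 − Φ(1.1403). So
  P(M_{5.36} ≥ 2.64) = 2(1 − Φ(1.1403)) ≈ 0.2542.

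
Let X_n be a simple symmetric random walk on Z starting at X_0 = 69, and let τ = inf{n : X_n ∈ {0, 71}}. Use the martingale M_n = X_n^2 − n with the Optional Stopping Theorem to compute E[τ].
E[τ] = 138

M_n = X_n^2 − n is a martingale (since E[X_{n+1}^2 | F_n] = X_n^2 + 1). By OST (τ has finite mean in a bounded region), E[M_τ] = E[M_0] = X_0^2 − 0 = 69^2 = 4761. Also E[M_τ] = E[X_τ^2] − E[τ]. The walk exits at 0 or 71, with P(hit 71 first) = 69/71, so E[X_τ^2] = 71^2 · 69/71 + 0 = 4899. Thus E[τ] = E[X_τ^2] − E[M_τ] = 4899 − 4761 = 138 = 69(71 − 69) = 138.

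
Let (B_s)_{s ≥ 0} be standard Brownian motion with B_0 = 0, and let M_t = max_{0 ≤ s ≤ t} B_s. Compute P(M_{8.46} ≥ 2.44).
P(M_{8.46} ≥ 2.44) = 2·P(B_{8.46} ≥ 2.44) = 2(1 − Φ(2.44/√8.46)) ≈ 0.4015

By the reflection principle for Brownian motion, P(M_t ≥ a) = 2 · P(B_t ≥ a) for a ≥ 0. Since B_t ~ N(0, t), P(B_t ≥ 2.44) = 1 − Φ(2.44/√t) = 1 − Φ(2.44/√8.46) = 1 − Φ(0.8389). So
  P(M_{8.46} ≥ 2.44) = 2(1 − Φ(0.8389)) ≈ 0.4015.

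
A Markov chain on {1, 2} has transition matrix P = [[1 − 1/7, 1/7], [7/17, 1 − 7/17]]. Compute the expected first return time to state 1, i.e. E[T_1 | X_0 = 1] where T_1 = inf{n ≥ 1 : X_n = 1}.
E[T_1 | X_0 = 1] = 1/π_1 = 66/49

For an irreducible recurrent Markov chain with stationary distribution π, E[T_i | X_0 = i] = 1/π_i (Kac's formula). Here π_1 = (7/17)/(1/7 + 7/17) = (7/17)/(66/119) = 49/66, so E[T_1 | X_0 = 1] = 1/π_1 = (1/7 + 7/17)/(7/17) = (66/119)/(7/17) = 66/49.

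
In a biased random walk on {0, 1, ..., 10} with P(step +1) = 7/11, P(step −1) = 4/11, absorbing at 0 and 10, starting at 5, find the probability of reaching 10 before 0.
P(hit 10 before 0) = (1 − (4/7)^5) / (1 − (4/7)^10) = 16807/17831

Let u_k denote P(reach 10 before 0 | start at k). Boundary: u_0 = 0, u_10 = 1. Recurrence: u_k = 7/11·u_{k+1} + 4/11·u_{k-1} for 1 ≤ k ≤ 9. Try u_k = A + B·r^k with r = q/p = (4/11)/(7/11) = 4/7. Substitution satisfies the recurrence; boundary conditions give:
  u_k = (1 − r^k) / (1 − r^N) = (1 − (4/7)^5) / (1 − (4/7)^10) = 16807/17831.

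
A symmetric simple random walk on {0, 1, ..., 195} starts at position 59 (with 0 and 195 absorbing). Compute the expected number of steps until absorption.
E[τ | X_0 = 59] = 8024

Let v_k = E[τ | X_0 = k]. Boundary: v_0 = v_195 = 0. Recurrence: v_k = 1 + (v_{k-1} + v_{k+1})/2 for 1 ≤ k ≤ 194. The particular solution to v_k − (v_{k-1} + v_{k+1})/2 = 1 is v_k = −k^2. Adding homogeneous solution A + B k and matching boundaries gives v_k = k (195 − k). Substituting k = 59: v_59 = 59 · 136 = 8024.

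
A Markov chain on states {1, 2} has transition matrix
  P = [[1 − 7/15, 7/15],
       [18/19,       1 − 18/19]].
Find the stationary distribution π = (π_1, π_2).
π_1 = 270/403, π_2 = 133/403

Solve πP = π with π_1 + π_2 = 1. From πP = π: π_1 · (1 − 7/15) + π_2 · 18/19 = π_1 ⇒ π_2 · 18/19 = π_1 · 7/15 ⇒ π_2/π_1 = (7/15)/(18/19) = 133/270. Together with π_1 + π_2 = 1:
  π_1 = (18/19)/(7/15 + 18/19) = (18/19)/(403/285) = 270/403,
  π_2 = (7/15)/(7/15 + 18/19) = (7/15)/(403/285) = 133/403.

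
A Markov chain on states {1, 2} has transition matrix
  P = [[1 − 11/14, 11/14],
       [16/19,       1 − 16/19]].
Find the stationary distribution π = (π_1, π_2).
π_1 = 224/433, π_2 = 209/433

Solve πP = π with π_1 + π_2 = 1. From πP = π: π_1 · (1 − 11/14) + π_2 · 16/19 = π_1 ⇒ π_2 · 16/19 = π_1 · 11/14 ⇒ π_2/π_1 = (11/14)/(16/19) = 209/224. Together with π_1 + π_2 = 1:
  π_1 = (16/19)/(11/14 + 16/19) = (16/19)/(433/266) = 224/433,
  π_2 = (11/14)/(11/14 + 16/19) = (11/14)/(433/266) = 209/433.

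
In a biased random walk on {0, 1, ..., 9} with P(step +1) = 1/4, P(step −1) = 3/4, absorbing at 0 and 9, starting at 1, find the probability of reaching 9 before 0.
P(hit 9 before 0) = (1 − (3)^1) / (1 − (3)^9) = 1/9841

Let u_k denote P(reach 9 before 0 | start at k). Boundary: u_0 = 0, u_9 = 1. Recurrence: u_k = 1/4·u_{k+1} + 3/4·u_{k-1} for 1 ≤ k ≤ 8. Try u_k = A + B·r^k with r = q/p = (3/4)/(1/4) = 3. Substitution satisfies the recurrence; boundary conditions give:
  u_k = (1 − r^k) / (1 − r^N) = (1 − (3)^1) / (1 − (3)^9) = 1/9841.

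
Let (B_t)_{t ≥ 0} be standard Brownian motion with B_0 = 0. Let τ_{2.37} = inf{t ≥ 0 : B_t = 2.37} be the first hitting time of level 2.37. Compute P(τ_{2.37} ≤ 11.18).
P(τ_{2.37} ≤ 11.18) = 2(1 − Φ(2.37/√11.18)) = 2(1 − Φ(0.7088)) ≈ 0.4784

By the reflection principle for standard BM, P(τ_b ≤ t) = 2 · P(B_t ≥ b). Since B_t ~ N(0, t), P(B_t ≥ 2.37) = 1 − Φ(2.37/√t) = 1 − Φ(2.37/√11.18) = 1 − Φ(0.7088) ≈ 0.23922. Doubling: P(τ_{2.37} ≤ 11.18) ≈ 2 · 0.23922 = 0.47844 ≈ 0.4784.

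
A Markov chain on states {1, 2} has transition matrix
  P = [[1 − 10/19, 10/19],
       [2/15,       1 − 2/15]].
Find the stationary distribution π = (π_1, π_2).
π_1 = 19/94, π_2 = 75/94

Solve πP = π with π_1 + π_2 = 1. From πP = π: π_1 · (1 − 10/19) + π_2 · 2/15 = π_1 ⇒ π_2 · 2/15 = π_1 · 10/19 ⇒ π_2/π_1 = (10/19)/(2/15) = 75/19. Together with π_1 + π_2 = 1:
  π_1 = (2/15)/(10/19 + 2/15) = (2/15)/(188/285) = 19/94,
  π_2 = (10/19)/(10/19 + 2/15) = (10/19)/(188/285) = 75/94.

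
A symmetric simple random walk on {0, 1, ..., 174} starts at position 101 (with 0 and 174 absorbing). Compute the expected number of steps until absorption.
E[τ | X_0 = 101] = 7373

Let v_k = E[τ | X_0 = k]. Boundary: v_0 = v_174 = 0. Recurrence: v_k = 1 + (v_{k-1} + v_{k+1})/2 for 1 ≤ k ≤ 173. The particular solution to v_k − (v_{k-1} + v_{k+1})/2 = 1 is v_k = −k^2. Adding homogeneous solution A + B k and matching boundaries gives v_k = k (174 − k). Substituting k = 101: v_101 = 101 · 73 = 7373.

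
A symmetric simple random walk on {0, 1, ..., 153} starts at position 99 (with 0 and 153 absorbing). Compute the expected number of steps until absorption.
E[τ | X_0 = 99] = 5346

Let v_k = E[τ | X_0 = k]. Boundary: v_0 = v_153 = 0. Recurrence: v_k = 1 + (v_{k-1} + v_{k+1})/2 for 1 ≤ k ≤ 152. The particular solution to v_k − (v_{k-1} + v_{k+1})/2 = 1 is v_k = −k^2. Adding homogeneous solution A + B k and matching boundaries gives v_k = k (153 − k). Substituting k = 99: v_99 = 99 · 54 = 5346.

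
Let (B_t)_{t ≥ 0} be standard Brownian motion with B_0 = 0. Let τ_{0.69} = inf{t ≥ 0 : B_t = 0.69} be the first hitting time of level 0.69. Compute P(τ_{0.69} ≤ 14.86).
P(τ_{0.69} ≤ 14.86) = 2(1 − Φ(0.69/√14.86)) = 2(1 − Φ(0.1790)) ≈ 0.8579

By the reflection principle for standard BM, P(τ_b ≤ t) = 2 · P(B_t ≥ b). Since B_t ~ N(0, t), P(B_t ≥ 0.69) = 1 − Φ(0.69/√t) = 1 − Φ(0.69/√14.86) = 1 − Φ(0.1790) ≈ 0.42897. Doubling: P(τ_{0.69} ≤ 14.86) ≈ 2 · 0.42897 = 0.85794 ≈ 0.8579.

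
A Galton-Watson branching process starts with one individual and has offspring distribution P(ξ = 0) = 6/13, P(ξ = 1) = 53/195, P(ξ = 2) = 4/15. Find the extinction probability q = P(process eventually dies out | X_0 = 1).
q = 1

Mean offspring μ = 0·6/13 + 1·53/195 + 2·4/15 = 157/195 ≤ 1. For μ ≤ 1 with offspring not concentrated at 1, the Galton-Watson process goes extinct almost surely, so q = 1.
(Algebraic check: The pgf is f(s) = 6/13 + 53/195·s + 4/15·s². The extinction probability q is the smallest fixed point of f in [0, 1]. Setting s = f(s):
  4/15·s² + (53/195 − 1)·s + 6/13 = 0
  4/15·s² − (6/13 + 4/15)·s + 6/13 = 0
which factors as (s − 1)·(4/15·s − 6/13) = 0, giving roots s = 1 and s = (6/13)/(4/15) = 45/26. Since 45/26 ≥ 1, the smallest root in [0, 1] is s = 1.)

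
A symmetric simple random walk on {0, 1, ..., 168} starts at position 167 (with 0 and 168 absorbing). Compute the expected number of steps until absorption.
E[τ | X_0 = 167] = 167

Let v_k = E[τ | X_0 = k]. Boundary: v_0 = v_168 = 0. Recurrence: v_k = 1 + (v_{k-1} + v_{k+1})/2 for 1 ≤ k ≤ 167. The particular solution to v_k − (v_{k-1} + v_{k+1})/2 = 1 is v_k = −k^2. Adding homogeneous solution A + B k and matching boundaries gives v_k = k (168 − k). Substituting k = 167: v_167 = 167 · 1 = 167.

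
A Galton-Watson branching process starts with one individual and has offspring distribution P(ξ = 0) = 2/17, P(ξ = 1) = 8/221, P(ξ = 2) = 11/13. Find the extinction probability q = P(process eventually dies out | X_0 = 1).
q = 26/187

The pgf is f(s) = 2/17 + 8/221·s + 11/13·s². The extinction probability q is the smallest fixed point of f in [0, 1]. Setting s = f(s):
  11/13·s² + (8/221 − 1)·s + 2/17 = 0
  11/13·s² − (2/17 + 11/13)·s + 2/17 = 0
which factors as (s − 1)·(11/13·s − 2/17) = 0, giving roots s = 1 and s = (2/17)/(11/13) = 26/187.
Mean offspring μ = 8/221 + 2·11/13 = 382/221 > 1 (supercritical), so q < 1. The extinction probability is the smaller root: q = (2/17)/(11/13) = 26/187.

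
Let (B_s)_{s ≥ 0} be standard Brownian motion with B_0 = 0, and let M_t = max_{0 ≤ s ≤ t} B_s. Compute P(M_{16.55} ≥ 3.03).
P(M_{16.55} ≥ 3.03) = 2·P(B_{16.55} ≥ 3.03) = 2(1 − Φ(3.03/√16.55)) ≈ 0.4564

By the reflection principle for Brownian motion, P(M_t ≥ a) = 2 · P(B_t ≥ a) for a ≥ 0. Since B_t ~ N(0, t), P(B_t ≥ 3.03) = 1 − Φ(3.03/√t) = 1 − Φ(3.03/√16.55) = 1 − Φ(0.7448). So
  P(M_{16.55} ≥ 3.03) = 2(1 − Φ(0.7448)) ≈ 0.4564.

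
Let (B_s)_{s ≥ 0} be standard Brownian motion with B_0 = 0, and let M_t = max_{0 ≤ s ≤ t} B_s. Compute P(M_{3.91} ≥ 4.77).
P(M_{3.91} ≥ 4.77) = 2·P(B_{3.91} ≥ 4.77) = 2(1 − Φ(4.77/√3.91)) ≈ 0.0159

By the reflection principle for Brownian motion, P(M_t ≥ a) = 2 · P(B_t ≥ a) for a ≥ 0. Since B_t ~ N(0, t), P(B_t ≥ 4.77) = 1 − Φ(4.77/√t) = 1 − Φ(4.77/√3.91) = 1 − Φ(2.4123). So
  P(M_{3.91} ≥ 4.77) = 2(1 − Φ(2.4123)) ≈ 0.0159.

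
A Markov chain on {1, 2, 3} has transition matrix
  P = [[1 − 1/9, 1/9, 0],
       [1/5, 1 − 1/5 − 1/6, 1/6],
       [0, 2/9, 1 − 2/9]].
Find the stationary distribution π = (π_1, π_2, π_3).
π = (36/71, 20/71, 15/71)

This is a birth-death chain on three states, which satisfies detailed balance: π_1 · P_{12} = π_2 · P_{21} and π_2 · P_{23} = π_3 · P_{32}.
From π_1 · 1/9 = π_2 · 1/5: π_2/π_1 = (1/9)/(1/5) = 5/9.
From π_2 · 1/6 = π_3 · 2/9: π_3/π_2 = (1/6)/(2/9) = 3/4.
Take π_1 proportional to 1; then unnormalized π = (1, 5/9, 5/12). Normalize by dividing by the sum 71/36:
  π = (36/71, 20/71, 15/71).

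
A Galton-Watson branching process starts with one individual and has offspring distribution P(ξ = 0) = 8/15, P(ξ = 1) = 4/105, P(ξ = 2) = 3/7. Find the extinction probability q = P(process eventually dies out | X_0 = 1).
q = 1

Mean offspring μ = 0·8/15 + 1·4/105 + 2·3/7 = 94/105 ≤ 1. For μ ≤ 1 with offspring not concentrated at 1, the Galton-Watson process goes extinct almost surely, so q = 1.
(Algebraic check: The pgf is f(s) = 8/15 + 4/105·s + 3/7·s². The extinction probability q is the smallest fixed point of f in [0, 1]. Setting s = f(s):
  3/7·s² + (4/105 − 1)·s + 8/15 = 0
  3/7·s² − (8/15 + 3/7)·s + 8/15 = 0
which factors as (s − 1)·(3/7·s − 8/15) = 0, giving roots s = 1 and s = (8/15)/(3/7) = 56/45. Since 56/45 ≥ 1, the smallest root in [0, 1] is s = 1.)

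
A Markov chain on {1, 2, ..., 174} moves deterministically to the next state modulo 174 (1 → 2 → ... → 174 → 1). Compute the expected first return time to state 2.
E[T_2 | X_0 = 2] = 174

The chain cycles deterministically, so starting at state 2 it returns in exactly 174 steps. Equivalently, the stationary distribution is uniform π_j = 1/174 for every state j, so by Kac's formula E[T_2] = 1/π_2 = 174.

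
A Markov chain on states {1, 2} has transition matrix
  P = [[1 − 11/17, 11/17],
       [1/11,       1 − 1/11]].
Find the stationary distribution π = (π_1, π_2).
π_1 = 17/138, π_2 = 121/138

Solve πP = π with π_1 + π_2 = 1. From πP = π: π_1 · (1 − 11/17) + π_2 · 1/11 = π_1 ⇒ π_2 · 1/11 = π_1 · 11/17 ⇒ π_2/π_1 = (11/17)/(1/11) = 121/17. Together with π_1 + π_2 = 1:
  π_1 = (1/11)/(11/17 + 1/11) = (1/11)/(138/187) = 17/138,
  π_2 = (11/17)/(11/17 + 1/11) = (11/17)/(138/187) = 121/138.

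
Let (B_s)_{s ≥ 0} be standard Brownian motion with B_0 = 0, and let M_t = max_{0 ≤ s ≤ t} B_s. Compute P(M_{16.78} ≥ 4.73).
P(M_{16.78} ≥ 4.73) = 2·P(B_{16.78} ≥ 4.73) = 2(1 − Φ(4.73/√16.78)) ≈ 0.2482

By the reflection principle for Brownian motion, P(M_t ≥ a) = 2 · P(B_t ≥ a) for a ≥ 0. Since B_t ~ N(0, t), P(B_t ≥ 4.73) = 1 − Φ(4.73/√t) = 1 − Φ(4.73/√16.78) = 1 − Φ(1.1547). So
  P(M_{16.78} ≥ 4.73) = 2(1 − Φ(1.1547)) ≈ 0.2482.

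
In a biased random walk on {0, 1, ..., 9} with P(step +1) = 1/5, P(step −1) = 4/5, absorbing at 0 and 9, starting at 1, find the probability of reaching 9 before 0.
P(hit 9 before 0) = (1 − (4)^1) / (1 − (4)^9) = 1/87381

Let u_k denote P(reach 9 before 0 | start at k). Boundary: u_0 = 0, u_9 = 1. Recurrence: u_k = 1/5·u_{k+1} + 4/5·u_{k-1} for 1 ≤ k ≤ 8. Try u_k = A + B·r^k with r = q/p = (4/5)/(1/5) = 4. Substitution satisfies the recurrence; boundary conditions give:
  u_k = (1 − r^k) / (1 − r^N) = (1 − (4)^1) / (1 − (4)^9) = 1/87381.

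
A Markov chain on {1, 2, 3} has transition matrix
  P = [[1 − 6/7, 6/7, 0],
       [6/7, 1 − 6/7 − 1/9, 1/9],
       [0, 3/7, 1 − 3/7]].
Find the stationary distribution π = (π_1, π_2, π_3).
π = (27/61, 27/61, 7/61)

This is a birth-death chain on three states, which satisfies detailed balance: π_1 · P_{12} = π_2 · P_{21} and π_2 · P_{23} = π_3 · P_{32}.
From π_1 · 6/7 = π_2 · 6/7: π_2/π_1 = (6/7)/(6/7) = 1.
From π_2 · 1/9 = π_3 · 3/7: π_3/π_2 = (1/9)/(3/7) = 7/27.
Take π_1 proportional to 1; then unnormalized π = (1, 1, 7/27). Normalize by dividing by the sum 61/27:
  π = (27/61, 27/61, 7/61).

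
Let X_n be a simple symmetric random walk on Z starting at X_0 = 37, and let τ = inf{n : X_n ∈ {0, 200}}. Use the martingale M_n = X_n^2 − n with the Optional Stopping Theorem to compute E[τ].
E[τ] = 6031

M_n = X_n^2 − n is a martingale (since E[X_{n+1}^2 | F_n] = X_n^2 + 1). By OST (τ has finite mean in a bounded region), E[M_τ] = E[M_0] = X_0^2 − 0 = 37^2 = 1369. Also E[M_τ] = E[X_τ^2] − E[τ]. The walk exits at 0 or 200, with P(hit 200 first) = 37/200, so E[X_τ^2] = 200^2 · 37/200 + 0 = 7400. Thus E[τ] = E[X_τ^2] − E[M_τ] = 7400 − 1369 = 6031 = 37(200 − 37) = 6031.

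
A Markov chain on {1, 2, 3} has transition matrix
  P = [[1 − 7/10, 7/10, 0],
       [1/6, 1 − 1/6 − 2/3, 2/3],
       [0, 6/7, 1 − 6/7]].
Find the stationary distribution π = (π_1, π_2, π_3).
π = (15/127, 63/127, 49/127)

This is a birth-death chain on three states, which satisfies detailed balance: π_1 · P_{12} = π_2 · P_{21} and π_2 · P_{23} = π_3 · P_{32}.
From π_1 · 7/10 = π_2 · 1/6: π_2/π_1 = (7/10)/(1/6) = 21/5.
From π_2 · 2/3 = π_3 · 6/7: π_3/π_2 = (2/3)/(6/7) = 7/9.
Take π_1 proportional to 1; then unnormalized π = (1, 21/5, 49/15). Normalize by dividing by the sum 127/15:
  π = (15/127, 63/127, 49/127).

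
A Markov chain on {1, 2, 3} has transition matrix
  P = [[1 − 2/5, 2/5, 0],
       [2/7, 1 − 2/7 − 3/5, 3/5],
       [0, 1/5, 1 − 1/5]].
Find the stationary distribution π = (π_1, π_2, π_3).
π = (5/33, 7/33, 7/11)

This is a birth-death chain on three states, which satisfies detailed balance: π_1 · P_{12} = π_2 · P_{21} and π_2 · P_{23} = π_3 · P_{32}.
From π_1 · 2/5 = π_2 · 2/7: π_2/π_1 = (2/5)/(2/7) = 7/5.
From π_2 · 3/5 = π_3 · 1/5: π_3/π_2 = (3/5)/(1/5) = 3.
Take π_1 proportional to 1; then unnormalized π = (1, 7/5, 21/5). Normalize by dividing by the sum 33/5:
  π = (5/33, 7/33, 7/11).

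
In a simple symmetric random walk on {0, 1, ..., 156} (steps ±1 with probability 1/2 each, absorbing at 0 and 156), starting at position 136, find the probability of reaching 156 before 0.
P(hit 156 before 0) = 136/156 = 34/39

Let u_k = P(hit 156 before 0 | start at k). Then u_0 = 0, u_156 = 1, and u_k = u_{k-1}/2 + u_{k+1}/2 for 1 ≤ k ≤ 155. This harmonic recurrence is solved by u_k = k/156, giving u_136 = 136/156 = 34/39.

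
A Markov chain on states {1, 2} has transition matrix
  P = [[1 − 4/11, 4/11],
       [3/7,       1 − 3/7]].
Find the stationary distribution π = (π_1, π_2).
π_1 = 33/61, π_2 = 28/61

Solve πP = π with π_1 + π_2 = 1. From πP = π: π_1 · (1 − 4/11) + π_2 · 3/7 = π_1 ⇒ π_2 · 3/7 = π_1 · 4/11 ⇒ π_2/π_1 = (4/11)/(3/7) = 28/33. Together with π_1 + π_2 = 1:
  π_1 = (3/7)/(4/11 + 3/7) = (3/7)/(61/77) = 33/61,
  π_2 = (4/11)/(4/11 + 3/7) = (4/11)/(61/77) = 28/61.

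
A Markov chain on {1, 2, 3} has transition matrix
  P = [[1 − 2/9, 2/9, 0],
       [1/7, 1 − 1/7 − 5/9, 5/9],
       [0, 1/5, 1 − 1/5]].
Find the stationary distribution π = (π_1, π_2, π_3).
π = (81/557, 126/557, 350/557)

This is a birth-death chain on three states, which satisfies detailed balance: π_1 · P_{12} = π_2 · P_{21} and π_2 · P_{23} = π_3 · P_{32}.
From π_1 · 2/9 = π_2 · 1/7: π_2/π_1 = (2/9)/(1/7) = 14/9.
From π_2 · 5/9 = π_3 · 1/5: π_3/π_2 = (5/9)/(1/5) = 25/9.
Take π_1 proportional to 1; then unnormalized π = (1, 14/9, 350/81). Normalize by dividing by the sum 557/81:
  π = (81/557, 126/557, 350/557).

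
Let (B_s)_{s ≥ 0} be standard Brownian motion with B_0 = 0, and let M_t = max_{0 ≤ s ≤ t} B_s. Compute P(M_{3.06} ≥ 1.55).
P(M_{3.06} ≥ 1.55) = 2·P(B_{3.06} ≥ 1.55) = 2(1 − Φ(1.55/√3.06)) ≈ 0.3756

By the reflection principle for Brownian motion, P(M_t ≥ a) = 2 · P(B_t ≥ a) for a ≥ 0. Since B_t ~ N(0, t), P(B_t ≥ 1.55) = 1 − Φ(1.55/√t) = 1 − Φ(1.55/√3.06) = 1 − Φ(0.8861). So
  P(M_{3.06} ≥ 1.55) = 2(1 − Φ(0.8861)) ≈ 0.3756.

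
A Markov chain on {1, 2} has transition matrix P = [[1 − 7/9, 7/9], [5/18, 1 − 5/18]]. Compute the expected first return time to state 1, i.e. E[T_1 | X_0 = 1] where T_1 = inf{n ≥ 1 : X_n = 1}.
E[T_1 | X_0 = 1] = 1/π_1 = 19/5

For an irreducible recurrent Markov chain with stationary distribution π, E[T_i | X_0 = i] = 1/π_i (Kac's formula). Here π_1 = (5/18)/(7/9 + 5/18) = (5/18)/(19/18) = 5/19, so E[T_1 | X_0 = 1] = 1/π_1 = (7/9 + 5/18)/(5/18) = (19/18)/(5/18) = 19/5.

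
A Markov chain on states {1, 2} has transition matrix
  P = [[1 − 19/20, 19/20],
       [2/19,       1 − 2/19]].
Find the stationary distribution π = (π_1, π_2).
π_1 = 40/401, π_2 = 361/401

Solve πP = π with π_1 + π_2 = 1. From πP = π: π_1 · (1 − 19/20) + π_2 · 2/19 = π_1 ⇒ π_2 · 2/19 = π_1 · 19/20 ⇒ π_2/π_1 = (19/20)/(2/19) = 361/40. Together with π_1 + π_2 = 1:
  π_1 = (2/19)/(19/20 + 2/19) = (2/19)/(401/380) = 40/401,
  π_2 = (19/20)/(19/20 + 2/19) = (19/20)/(401/380) = 361/401.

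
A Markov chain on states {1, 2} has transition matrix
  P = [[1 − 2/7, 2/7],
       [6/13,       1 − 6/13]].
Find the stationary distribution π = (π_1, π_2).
π_1 = 21/34, π_2 = 13/34

Solve πP = π with π_1 + π_2 = 1. From πP = π: π_1 · (1 − 2/7) + π_2 · 6/13 = π_1 ⇒ π_2 · 6/13 = π_1 · 2/7 ⇒ π_2/π_1 = (2/7)/(6/13) = 13/21. Together with π_1 + π_2 = 1:
  π_1 = (6/13)/(2/7 + 6/13) = (6/13)/(68/91) = 21/34,
  π_2 = (2/7)/(2/7 + 6/13) = (2/7)/(68/91) = 13/34.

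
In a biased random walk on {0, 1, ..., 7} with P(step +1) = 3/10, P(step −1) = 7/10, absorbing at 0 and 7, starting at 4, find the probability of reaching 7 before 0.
P(hit 7 before 0) = (1 − (7/3)^4) / (1 − (7/3)^7) = 15660/205339

Let u_k denote P(reach 7 before 0 | start at k). Boundary: u_0 = 0, u_7 = 1. Recurrence: u_k = 3/10·u_{k+1} + 7/10·u_{k-1} for 1 ≤ k ≤ 6. Try u_k = A + B·r^k with r = q/p = (7/10)/(3/10) = 7/3. Substitution satisfies the recurrence; boundary conditions give:
  u_k = (1 − r^k) / (1 − r^N) = (1 − (7/3)^4) / (1 − (7/3)^7) = 15660/205339.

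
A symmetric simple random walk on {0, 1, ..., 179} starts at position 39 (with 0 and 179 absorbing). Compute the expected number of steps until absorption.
E[τ | X_0 = 39] = 5460

Let v_k = E[τ | X_0 = k]. Boundary: v_0 = v_179 = 0. Recurrence: v_k = 1 + (v_{k-1} + v_{k+1})/2 for 1 ≤ k ≤ 178. The particular solution to v_k − (v_{k-1} + v_{k+1})/2 = 1 is v_k = −k^2. Adding homogeneous solution A + B k and matching boundaries gives v_k = k (179 − k). Substituting k = 39: v_39 = 39 · 140 = 5460.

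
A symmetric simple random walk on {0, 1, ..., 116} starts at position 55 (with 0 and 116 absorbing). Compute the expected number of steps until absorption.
E[τ | X_0 = 55] = 3355

Let v_k = E[τ | X_0 = k]. Boundary: v_0 = v_116 = 0. Recurrence: v_k = 1 + (v_{k-1} + v_{k+1})/2 for 1 ≤ k ≤ 115. The particular solution to v_k − (v_{k-1} + v_{k+1})/2 = 1 is v_k = −k^2. Adding homogeneous solution A + B k and matching boundaries gives v_k = k (116 − k). Substituting k = 55: v_55 = 55 · 61 = 3355.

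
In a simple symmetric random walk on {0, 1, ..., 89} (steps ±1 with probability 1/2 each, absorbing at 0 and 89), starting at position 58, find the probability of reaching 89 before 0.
P(hit 89 before 0) = 58/89

Let u_k = P(hit 89 before 0 | start at k). Then u_0 = 0, u_89 = 1, and u_k = u_{k-1}/2 + u_{k+1}/2 for 1 ≤ k ≤ 88. This harmonic recurrence is solved by u_k = k/89, giving u_58 = 58/89.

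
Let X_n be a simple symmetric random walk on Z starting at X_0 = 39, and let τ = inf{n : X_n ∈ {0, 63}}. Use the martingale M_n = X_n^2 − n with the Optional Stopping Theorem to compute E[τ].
E[τ] = 936

M_n = X_n^2 − n is a martingale (since E[X_{n+1}^2 | F_n] = X_n^2 + 1). By OST (τ has finite mean in a bounded region), E[M_τ] = E[M_0] = X_0^2 − 0 = 39^2 = 1521. Also E[M_τ] = E[X_τ^2] − E[τ]. The walk exits at 0 or 63, with P(hit 63 first) = 39/63, so E[X_τ^2] = 63^2 · 39/63 + 0 = 2457. Thus E[τ] = E[X_τ^2] − E[M_τ] = 2457 − 1521 = 936 = 39(63 − 39) = 936.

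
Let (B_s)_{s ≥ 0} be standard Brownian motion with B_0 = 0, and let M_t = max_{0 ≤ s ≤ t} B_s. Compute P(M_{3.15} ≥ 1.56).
P(M_{3.15} ≥ 1.56) = 2·P(B_{3.15} ≥ 1.56) = 2(1 − Φ(1.56/√3.15)) ≈ 0.3794

By the reflection principle for Brownian motion, P(M_t ≥ a) = 2 · P(B_t ≥ a) for a ≥ 0. Since B_t ~ N(0, t), P(B_t ≥ 1.56) = 1 − Φ(1.56/√t) = 1 − Φ(1.56/√3.15) = 1 − Φ(0.8790). So
  P(M_{3.15} ≥ 1.56) = 2(1 − Φ(0.8790)) ≈ 0.3794.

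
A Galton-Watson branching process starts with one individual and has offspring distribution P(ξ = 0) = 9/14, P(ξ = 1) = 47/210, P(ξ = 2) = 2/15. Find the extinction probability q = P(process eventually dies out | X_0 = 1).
q = 1

Mean offspring μ = 0·9/14 + 1·47/210 + 2·2/15 = 103/210 ≤ 1. For μ ≤ 1 with offspring not concentrated at 1, the Galton-Watson process goes extinct almost surely, so q = 1.
(Algebraic check: The pgf is f(s) = 9/14 + 47/210·s + 2/15·s². The extinction probability q is the smallest fixed point of f in [0, 1]. Setting s = f(s):
  2/15·s² + (47/210 − 1)·s + 9/14 = 0
  2/15·s² − (9/14 + 2/15)·s + 9/14 = 0
which factors as (s − 1)·(2/15·s − 9/14) = 0, giving roots s = 1 and s = (9/14)/(2/15) = 135/28. Since 135/28 ≥ 1, the smallest root in [0, 1] is s = 1.)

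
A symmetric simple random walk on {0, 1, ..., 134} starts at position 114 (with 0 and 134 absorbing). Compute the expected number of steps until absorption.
E[τ | X_0 = 114] = 2280

Let v_k = E[τ | X_0 = k]. Boundary: v_0 = v_134 = 0. Recurrence: v_k = 1 + (v_{k-1} + v_{k+1})/2 for 1 ≤ k ≤ 133. The particular solution to v_k − (v_{k-1} + v_{k+1})/2 = 1 is v_k = −k^2. Adding homogeneous solution A + B k and matching boundaries gives v_k = k (134 − k). Substituting k = 114: v_114 = 114 · 20 = 2280.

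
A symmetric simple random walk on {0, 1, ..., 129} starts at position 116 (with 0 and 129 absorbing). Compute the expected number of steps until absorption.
E[τ | X_0 = 116] = 1508

Let v_k = E[τ | X_0 = k]. Boundary: v_0 = v_129 = 0. Recurrence: v_k = 1 + (v_{k-1} + v_{k+1})/2 for 1 ≤ k ≤ 128. The particular solution to v_k − (v_{k-1} + v_{k+1})/2 = 1 is v_k = −k^2. Adding homogeneous solution A + B k and matching boundaries gives v_k = k (129 − k). Substituting k = 116: v_116 = 116 · 13 = 1508.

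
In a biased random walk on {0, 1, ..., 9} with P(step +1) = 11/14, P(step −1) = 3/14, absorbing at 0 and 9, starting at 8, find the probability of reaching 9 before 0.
P(hit 9 before 0) = (1 − (3/11)^8) / (1 − (3/11)^9) = 294734440/294741001

Let u_k denote P(reach 9 before 0 | start at k). Boundary: u_0 = 0, u_9 = 1. Recurrence: u_k = 11/14·u_{k+1} + 3/14·u_{k-1} for 1 ≤ k ≤ 8. Try u_k = A + B·r^k with r = q/p = (3/14)/(11/14) = 3/11. Substitution satisfies the recurrence; boundary conditions give:
  u_k = (1 − r^k) / (1 − r^N) = (1 − (3/11)^8) / (1 − (3/11)^9) = 294734440/294741001.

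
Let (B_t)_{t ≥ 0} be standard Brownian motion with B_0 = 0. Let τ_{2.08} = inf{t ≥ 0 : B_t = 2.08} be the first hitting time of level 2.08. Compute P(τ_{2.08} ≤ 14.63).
P(τ_{2.08} ≤ 14.63) = 2(1 − Φ(2.08/√14.63)) = 2(1 − Φ(0.5438)) ≈ 0.5866

By the reflection principle for standard BM, P(τ_b ≤ t) = 2 · P(B_t ≥ b). Since B_t ~ N(0, t), P(B_t ≥ 2.08) = 1 − Φ(2.08/√t) = 1 − Φ(2.08/√14.63) = 1 − Φ(0.5438) ≈ 0.29329. Doubling: P(τ_{2.08} ≤ 14.63) ≈ 2 · 0.29329 = 0.58658 ≈ 0.5866.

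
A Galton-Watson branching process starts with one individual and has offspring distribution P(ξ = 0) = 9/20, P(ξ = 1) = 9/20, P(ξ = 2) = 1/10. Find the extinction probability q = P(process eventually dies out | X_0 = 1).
q = 1

Mean offspring μ = 0·9/20 + 1·9/20 + 2·1/10 = 13/20 ≤ 1. For μ ≤ 1 with offspring not concentrated at 1, the Galton-Watson process goes extinct almost surely, so q = 1.
(Algebraic check: The pgf is f(s) = 9/20 + 9/20·s + 1/10·s². The extinction probability q is the smallest fixed point of f in [0, 1]. Setting s = f(s):
  1/10·s² + (9/20 − 1)·s + 9/20 = 0
  1/10·s² − (9/20 + 1/10)·s + 9/20 = 0
which factors as (s − 1)·(1/10·s − 9/20) = 0, giving roots s = 1 and s = (9/20)/(1/10) = 9/2. Since 9/2 ≥ 1, the smallest root in [0, 1] is s = 1.)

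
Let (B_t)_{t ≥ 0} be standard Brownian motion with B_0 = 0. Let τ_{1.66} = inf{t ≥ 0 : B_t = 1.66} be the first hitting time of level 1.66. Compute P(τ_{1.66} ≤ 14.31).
P(τ_{1.66} ≤ 14.31) = 2(1 − Φ(1.66/√14.31)) = 2(1 − Φ(0.4388)) ≈ 0.6608

By the reflection principle for standard BM, P(τ_b ≤ t) = 2 · P(B_t ≥ b). Since B_t ~ N(0, t), P(B_t ≥ 1.66) = 1 − Φ(1.66/√t) = 1 − Φ(1.66/√14.31) = 1 − Φ(0.4388) ≈ 0.33040. Doubling: P(τ_{1.66} ≤ 14.31) ≈ 2 · 0.33040 = 0.66080 ≈ 0.6608.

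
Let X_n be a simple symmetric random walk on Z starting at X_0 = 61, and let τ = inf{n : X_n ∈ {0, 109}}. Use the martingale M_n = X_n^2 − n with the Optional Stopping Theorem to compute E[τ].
E[τ] = 2928

M_n = X_n^2 − n is a martingale (since E[X_{n+1}^2 | F_n] = X_n^2 + 1). By OST (τ has finite mean in a bounded region), E[M_τ] = E[M_0] = X_0^2 − 0 = 61^2 = 3721. Also E[M_τ] = E[X_τ^2] − E[τ]. The walk exits at 0 or 109, with P(hit 109 first) = 61/109, so E[X_τ^2] = 109^2 · 61/109 + 0 = 6649. Thus E[τ] = E[X_τ^2] − E[M_τ] = 6649 − 3721 = 2928 = 61(109 − 61) = 2928.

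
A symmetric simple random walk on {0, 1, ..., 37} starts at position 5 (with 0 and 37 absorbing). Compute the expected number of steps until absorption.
E[τ | X_0 = 5] = 160

Let v_k = E[τ | X_0 = k]. Boundary: v_0 = v_37 = 0. Recurrence: v_k = 1 + (v_{k-1} + v_{k+1})/2 for 1 ≤ k ≤ 36. The particular solution to v_k − (v_{k-1} + v_{k+1})/2 = 1 is v_k = −k^2. Adding homogeneous solution A + B k and matching boundaries gives v_k = k (37 − k). Substituting k = 5: v_5 = 5 · 32 = 160.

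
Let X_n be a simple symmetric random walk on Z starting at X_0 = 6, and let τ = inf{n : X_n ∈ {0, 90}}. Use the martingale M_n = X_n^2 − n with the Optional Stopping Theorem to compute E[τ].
E[τ] = 504

M_n = X_n^2 − n is a martingale (since E[X_{n+1}^2 | F_n] = X_n^2 + 1). By OST (τ has finite mean in a bounded region), E[M_τ] = E[M_0] = X_0^2 − 0 = 6^2 = 36. Also E[M_τ] = E[X_τ^2] − E[τ]. The walk exits at 0 or 90, with P(hit 90 first) = 6/90, so E[X_τ^2] = 90^2 · 6/90 + 0 = 540. Thus E[τ] = E[X_τ^2] − E[M_τ] = 540 − 36 = 504 = 6(90 − 6) = 504.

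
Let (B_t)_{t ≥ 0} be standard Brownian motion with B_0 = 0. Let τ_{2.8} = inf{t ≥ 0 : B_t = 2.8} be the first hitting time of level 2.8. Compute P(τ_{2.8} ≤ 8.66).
P(τ_{2.8} ≤ 8.66) = 2(1 − Φ(2.8/√8.66)) = 2(1 − Φ(0.9515)) ≈ 0.3414

By the reflection principle for standard BM, P(τ_b ≤ t) = 2 · P(B_t ≥ b). Since B_t ~ N(0, t), P(B_t ≥ 2.8) = 1 − Φ(2.8/√t) = 1 − Φ(2.8/√8.66) = 1 − Φ(0.9515) ≈ 0.17068. Doubling: P(τ_{2.8} ≤ 8.66) ≈ 2 · 0.17068 = 0.34136 ≈ 0.3414.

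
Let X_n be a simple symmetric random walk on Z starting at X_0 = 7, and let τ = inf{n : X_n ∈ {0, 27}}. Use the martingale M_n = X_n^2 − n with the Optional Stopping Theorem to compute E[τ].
E[τ] = 140

M_n = X_n^2 − n is a martingale (since E[X_{n+1}^2 | F_n] = X_n^2 + 1). By OST (τ has finite mean in a bounded region), E[M_τ] = E[M_0] = X_0^2 − 0 = 7^2 = 49. Also E[M_τ] = E[X_τ^2] − E[τ]. The walk exits at 0 or 27, with P(hit 27 first) = 7/27, so E[X_τ^2] = 27^2 · 7/27 + 0 = 189. Thus E[τ] = E[X_τ^2] − E[M_τ] = 189 − 49 = 140 = 7(27 − 7) = 140.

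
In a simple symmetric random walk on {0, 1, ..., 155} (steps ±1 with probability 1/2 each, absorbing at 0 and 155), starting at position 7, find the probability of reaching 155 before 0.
P(hit 155 before 0) = 7/155

Let u_k = P(hit 155 before 0 | start at k). Then u_0 = 0, u_155 = 1, and u_k = u_{k-1}/2 + u_{k+1}/2 for 1 ≤ k ≤ 154. This harmonic recurrence is solved by u_k = k/155, giving u_7 = 7/155.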